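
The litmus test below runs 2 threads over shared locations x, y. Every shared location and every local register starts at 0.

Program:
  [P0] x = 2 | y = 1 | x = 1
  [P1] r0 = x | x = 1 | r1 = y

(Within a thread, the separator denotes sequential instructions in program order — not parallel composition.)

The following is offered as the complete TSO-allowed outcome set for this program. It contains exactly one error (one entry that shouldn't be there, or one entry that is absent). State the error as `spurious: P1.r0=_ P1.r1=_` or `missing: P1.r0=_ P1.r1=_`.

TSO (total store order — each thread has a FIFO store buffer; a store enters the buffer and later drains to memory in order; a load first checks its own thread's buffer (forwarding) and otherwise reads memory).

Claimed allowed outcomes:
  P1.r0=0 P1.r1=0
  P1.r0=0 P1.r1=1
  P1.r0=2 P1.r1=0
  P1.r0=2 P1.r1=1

outcome vector order: (P1.r0,P1.r1)
TSO: 5 outcomes — {00; 01; 11; 20; 21}
TSO∖claimed = {11}

missing: P1.r0=1 P1.r1=1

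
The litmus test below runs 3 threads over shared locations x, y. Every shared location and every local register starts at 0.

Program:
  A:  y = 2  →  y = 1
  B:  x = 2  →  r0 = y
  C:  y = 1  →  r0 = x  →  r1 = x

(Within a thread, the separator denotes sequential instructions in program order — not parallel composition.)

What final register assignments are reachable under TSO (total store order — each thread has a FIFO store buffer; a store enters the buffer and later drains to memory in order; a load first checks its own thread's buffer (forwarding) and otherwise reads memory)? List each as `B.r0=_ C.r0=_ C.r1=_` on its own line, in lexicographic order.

B.r0=0 C.r0=0 C.r1=0
B.r0=0 C.r0=0 C.r1=2
B.r0=0 C.r0=2 C.r1=2
B.r0=1 C.r0=0 C.r1=0
B.r0=1 C.r0=0 C.r1=2
B.r0=1 C.r0=2 C.r1=2
B.r0=2 C.r0=0 C.r1=0
B.r0=2 C.r0=0 C.r1=2
B.r0=2 C.r0=2 C.r1=2

outcome vector order: (B.r0,C.r0,C.r1)
|TSO outcomes| = 9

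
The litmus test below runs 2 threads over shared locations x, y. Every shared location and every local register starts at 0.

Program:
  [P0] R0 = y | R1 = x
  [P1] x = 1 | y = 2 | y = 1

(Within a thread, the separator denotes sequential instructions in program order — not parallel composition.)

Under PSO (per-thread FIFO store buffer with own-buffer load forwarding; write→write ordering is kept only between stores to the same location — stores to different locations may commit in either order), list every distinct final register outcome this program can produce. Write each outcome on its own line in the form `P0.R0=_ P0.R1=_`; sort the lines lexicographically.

outcome vector order: (P0.R0,P0.R1)
|PSO outcomes| = 6

P0.R0=0 P0.R1=0
P0.R0=0 P0.R1=1
P0.R0=1 P0.R1=0
P0.R0=1 P0.R1=1
P0.R0=2 P0.R1=0
P0.R0=2 P0.R1=1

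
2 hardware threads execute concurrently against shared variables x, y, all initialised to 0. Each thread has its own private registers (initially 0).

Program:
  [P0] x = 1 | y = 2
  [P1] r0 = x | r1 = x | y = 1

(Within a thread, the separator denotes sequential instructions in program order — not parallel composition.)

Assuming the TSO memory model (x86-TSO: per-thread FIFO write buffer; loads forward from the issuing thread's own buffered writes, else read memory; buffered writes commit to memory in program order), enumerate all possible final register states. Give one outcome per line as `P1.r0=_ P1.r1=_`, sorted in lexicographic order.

P1.r0=0 P1.r1=0
P1.r0=0 P1.r1=1
P1.r0=1 P1.r1=1

outcome vector order: (P1.r0,P1.r1)
|TSO outcomes| = 3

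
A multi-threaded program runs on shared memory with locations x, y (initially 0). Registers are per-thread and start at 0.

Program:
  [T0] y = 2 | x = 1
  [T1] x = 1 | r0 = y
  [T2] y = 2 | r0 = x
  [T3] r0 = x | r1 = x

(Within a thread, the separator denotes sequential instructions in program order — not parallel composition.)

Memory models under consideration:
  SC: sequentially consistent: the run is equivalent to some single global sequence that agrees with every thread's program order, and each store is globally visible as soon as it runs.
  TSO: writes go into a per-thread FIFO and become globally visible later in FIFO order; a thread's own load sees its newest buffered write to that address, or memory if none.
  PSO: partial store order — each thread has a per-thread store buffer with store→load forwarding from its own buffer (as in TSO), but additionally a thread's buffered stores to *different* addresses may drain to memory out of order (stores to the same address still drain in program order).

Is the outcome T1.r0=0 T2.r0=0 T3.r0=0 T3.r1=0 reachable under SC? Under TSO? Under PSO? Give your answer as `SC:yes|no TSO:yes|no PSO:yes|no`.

outcome vector order: (T1.r0,T2.r0,T3.r0,T3.r1)
SC (9): (0,1,0,0); (0,1,0,1); (0,1,1,1); (2,0,0,0); (2,0,0,1); (2,0,1,1); (2,1,0,0); (2,1,0,1); (2,1,1,1)
TSO (12): (0,0,0,0); (0,0,0,1); (0,0,1,1); (0,1,0,0); (0,1,0,1); (0,1,1,1); (2,0,0,0); (2,0,0,1); (2,0,1,1); (2,1,0,0); (2,1,0,1); (2,1,1,1)
PSO (12): (0,0,0,0); (0,0,0,1); (0,0,1,1); (0,1,0,0); (0,1,0,1); (0,1,1,1); (2,0,0,0); (2,0,0,1); (2,0,1,1); (2,1,0,0); (2,1,0,1); (2,1,1,1)
target (0,0,0,0) ∈ {TSO,PSO}

SC:no TSO:yes PSO:yes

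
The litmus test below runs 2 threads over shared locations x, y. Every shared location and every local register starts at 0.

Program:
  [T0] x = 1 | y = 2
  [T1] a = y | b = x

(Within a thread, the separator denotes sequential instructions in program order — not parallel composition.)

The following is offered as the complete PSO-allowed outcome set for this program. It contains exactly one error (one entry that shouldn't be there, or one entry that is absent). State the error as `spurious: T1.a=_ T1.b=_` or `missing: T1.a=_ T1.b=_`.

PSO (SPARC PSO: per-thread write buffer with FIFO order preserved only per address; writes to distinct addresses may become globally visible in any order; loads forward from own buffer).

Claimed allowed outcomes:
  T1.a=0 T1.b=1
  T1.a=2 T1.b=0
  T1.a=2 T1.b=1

missing: T1.a=0 T1.b=0

outcome vector order: (T1.a,T1.b)
PSO: 4 outcomes — {0/0 0/1 2/0 2/1}
PSO∖claimed = {0/0}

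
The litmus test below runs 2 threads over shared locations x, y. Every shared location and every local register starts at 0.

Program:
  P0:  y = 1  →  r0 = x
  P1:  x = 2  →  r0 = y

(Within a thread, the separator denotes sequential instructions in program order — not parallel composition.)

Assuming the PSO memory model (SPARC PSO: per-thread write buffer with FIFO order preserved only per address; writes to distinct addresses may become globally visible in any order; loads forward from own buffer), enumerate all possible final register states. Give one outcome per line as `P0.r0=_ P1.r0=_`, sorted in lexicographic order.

outcome vector order: (P0.r0,P1.r0)
|PSO outcomes| = 4

P0.r0=0 P1.r0=0
P0.r0=0 P1.r0=1
P0.r0=2 P1.r0=0
P0.r0=2 P1.r0=1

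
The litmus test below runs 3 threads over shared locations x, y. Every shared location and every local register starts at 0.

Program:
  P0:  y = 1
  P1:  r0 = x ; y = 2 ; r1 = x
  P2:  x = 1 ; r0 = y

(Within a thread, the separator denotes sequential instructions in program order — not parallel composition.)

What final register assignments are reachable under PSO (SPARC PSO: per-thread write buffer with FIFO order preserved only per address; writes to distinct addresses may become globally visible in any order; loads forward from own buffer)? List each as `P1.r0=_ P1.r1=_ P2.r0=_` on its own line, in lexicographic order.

P1.r0=0 P1.r1=0 P2.r0=0
P1.r0=0 P1.r1=0 P2.r0=1
P1.r0=0 P1.r1=0 P2.r0=2
P1.r0=0 P1.r1=1 P2.r0=0
P1.r0=0 P1.r1=1 P2.r0=1
P1.r0=0 P1.r1=1 P2.r0=2
P1.r0=1 P1.r1=1 P2.r0=0
P1.r0=1 P1.r1=1 P2.r0=1
P1.r0=1 P1.r1=1 P2.r0=2

outcome vector order: (P1.r0,P1.r1,P2.r0)
|PSO outcomes| = 9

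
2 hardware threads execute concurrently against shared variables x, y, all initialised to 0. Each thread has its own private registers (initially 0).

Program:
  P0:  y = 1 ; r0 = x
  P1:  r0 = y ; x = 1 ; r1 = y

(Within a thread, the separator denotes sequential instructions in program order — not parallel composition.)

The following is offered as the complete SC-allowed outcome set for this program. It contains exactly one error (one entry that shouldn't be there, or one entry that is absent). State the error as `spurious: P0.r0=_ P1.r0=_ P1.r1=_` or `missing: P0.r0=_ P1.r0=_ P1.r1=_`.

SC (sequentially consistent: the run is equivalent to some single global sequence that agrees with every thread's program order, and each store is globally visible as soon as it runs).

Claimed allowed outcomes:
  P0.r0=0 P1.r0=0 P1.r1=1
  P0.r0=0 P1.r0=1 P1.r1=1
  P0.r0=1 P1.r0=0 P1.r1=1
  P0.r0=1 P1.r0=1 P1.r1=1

missing: P0.r0=1 P1.r0=0 P1.r1=0

outcome vector order: (P0.r0,P1.r0,P1.r1)
[SC] allowed = {(0,0,1); (0,1,1); (1,0,0); (1,0,1); (1,1,1)}
SC∖claimed = {(1,0,0)}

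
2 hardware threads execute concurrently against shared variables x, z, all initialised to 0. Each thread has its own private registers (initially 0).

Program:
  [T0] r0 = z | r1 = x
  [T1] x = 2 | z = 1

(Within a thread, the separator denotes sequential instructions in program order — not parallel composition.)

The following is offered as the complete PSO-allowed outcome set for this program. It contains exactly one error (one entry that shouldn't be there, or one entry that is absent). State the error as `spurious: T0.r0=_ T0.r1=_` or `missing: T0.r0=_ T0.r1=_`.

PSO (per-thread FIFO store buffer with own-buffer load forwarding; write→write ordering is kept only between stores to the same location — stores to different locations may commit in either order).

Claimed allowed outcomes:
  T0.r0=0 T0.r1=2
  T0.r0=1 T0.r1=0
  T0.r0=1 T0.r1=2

missing: T0.r0=0 T0.r1=0

outcome vector order: (T0.r0,T0.r1)
[PSO] allowed = {(0,0), (0,2), (1,0), (1,2)}
PSO∖claimed = {(0,0)}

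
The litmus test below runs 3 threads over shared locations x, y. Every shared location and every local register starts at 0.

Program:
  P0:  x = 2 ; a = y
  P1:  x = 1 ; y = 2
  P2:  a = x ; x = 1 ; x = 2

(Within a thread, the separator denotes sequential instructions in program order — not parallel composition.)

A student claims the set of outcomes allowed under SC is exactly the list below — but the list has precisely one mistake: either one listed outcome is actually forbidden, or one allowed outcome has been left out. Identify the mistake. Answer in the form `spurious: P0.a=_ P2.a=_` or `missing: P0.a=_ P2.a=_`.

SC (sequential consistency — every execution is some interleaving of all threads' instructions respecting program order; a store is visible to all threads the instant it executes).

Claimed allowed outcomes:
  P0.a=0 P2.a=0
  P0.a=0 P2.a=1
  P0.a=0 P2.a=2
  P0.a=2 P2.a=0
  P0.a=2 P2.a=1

missing: P0.a=2 P2.a=2

outcome vector order: (P0.a,P2.a)
under SC → 0/0; 0/1; 0/2; 2/0; 2/1; 2/2
SC∖claimed = {2/2}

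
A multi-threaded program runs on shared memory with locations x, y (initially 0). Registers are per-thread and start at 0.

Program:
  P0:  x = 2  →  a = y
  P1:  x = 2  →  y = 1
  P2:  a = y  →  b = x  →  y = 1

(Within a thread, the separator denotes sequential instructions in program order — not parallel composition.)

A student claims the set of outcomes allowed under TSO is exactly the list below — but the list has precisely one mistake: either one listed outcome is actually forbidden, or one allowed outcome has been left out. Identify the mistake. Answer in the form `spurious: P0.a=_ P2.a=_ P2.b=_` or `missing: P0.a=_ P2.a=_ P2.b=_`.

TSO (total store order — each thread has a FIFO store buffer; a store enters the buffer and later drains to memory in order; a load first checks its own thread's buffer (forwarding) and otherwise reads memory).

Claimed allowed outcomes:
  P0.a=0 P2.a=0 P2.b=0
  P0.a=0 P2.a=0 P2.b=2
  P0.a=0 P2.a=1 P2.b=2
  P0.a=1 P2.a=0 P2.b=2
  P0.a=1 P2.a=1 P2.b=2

missing: P0.a=1 P2.a=0 P2.b=0

outcome vector order: (P0.a,P2.a,P2.b)
[TSO] allowed = {0/0/0; 0/0/2; 0/1/2; 1/0/0; 1/0/2; 1/1/2}
TSO∖claimed = {1/0/0}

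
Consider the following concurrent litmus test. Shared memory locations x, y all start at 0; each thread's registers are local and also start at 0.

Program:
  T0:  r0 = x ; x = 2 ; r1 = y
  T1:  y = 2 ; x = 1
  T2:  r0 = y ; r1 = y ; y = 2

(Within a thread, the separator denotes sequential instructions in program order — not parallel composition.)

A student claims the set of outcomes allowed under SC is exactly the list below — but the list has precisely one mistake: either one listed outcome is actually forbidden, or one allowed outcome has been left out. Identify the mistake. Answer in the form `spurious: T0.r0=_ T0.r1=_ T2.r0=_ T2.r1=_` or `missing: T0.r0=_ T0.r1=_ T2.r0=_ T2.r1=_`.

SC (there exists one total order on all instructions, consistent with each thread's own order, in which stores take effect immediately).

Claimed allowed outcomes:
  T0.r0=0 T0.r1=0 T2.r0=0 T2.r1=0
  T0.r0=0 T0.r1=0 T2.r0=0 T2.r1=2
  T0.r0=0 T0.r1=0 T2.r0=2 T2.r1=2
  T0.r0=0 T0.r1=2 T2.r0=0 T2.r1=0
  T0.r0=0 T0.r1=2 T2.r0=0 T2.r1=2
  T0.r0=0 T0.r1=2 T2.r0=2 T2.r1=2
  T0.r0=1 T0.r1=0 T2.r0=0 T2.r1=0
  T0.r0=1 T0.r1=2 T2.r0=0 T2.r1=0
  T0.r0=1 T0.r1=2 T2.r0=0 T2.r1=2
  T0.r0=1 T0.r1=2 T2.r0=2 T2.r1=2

spurious: T0.r0=1 T0.r1=0 T2.r0=0 T2.r1=0

outcome vector order: (T0.r0,T0.r1,T2.r0,T2.r1)
SC: 9 outcomes — {<0 0 0 0>, <0 0 0 2>, <0 0 2 2>, <0 2 0 0>, <0 2 0 2>, <0 2 2 2>, <1 2 0 0>, <1 2 0 2>, <1 2 2 2>}
claimed∖SC = {<1 0 0 0>}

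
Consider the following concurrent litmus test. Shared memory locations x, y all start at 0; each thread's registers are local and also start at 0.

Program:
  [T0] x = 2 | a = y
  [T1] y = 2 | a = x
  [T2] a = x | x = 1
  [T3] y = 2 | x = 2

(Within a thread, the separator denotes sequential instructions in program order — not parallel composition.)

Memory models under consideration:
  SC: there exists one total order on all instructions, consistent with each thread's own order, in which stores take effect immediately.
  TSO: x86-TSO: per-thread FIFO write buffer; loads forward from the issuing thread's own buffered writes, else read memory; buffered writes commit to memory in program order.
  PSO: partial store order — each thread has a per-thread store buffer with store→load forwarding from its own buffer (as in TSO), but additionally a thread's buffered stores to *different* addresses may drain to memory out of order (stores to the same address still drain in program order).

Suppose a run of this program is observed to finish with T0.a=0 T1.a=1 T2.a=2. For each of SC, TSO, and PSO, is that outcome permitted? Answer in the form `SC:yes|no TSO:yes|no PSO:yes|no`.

SC:yes TSO:yes PSO:yes

outcome vector order: (T0.a,T1.a,T2.a)
[SC] allowed = {010 012 020 022 200 202 210 212 220 222}
[TSO] allowed = {000 002 010 012 020 022 200 202 210 212 220 222}
[PSO] allowed = {000 002 010 012 020 022 200 202 210 212 220 222}
target 012 ∈ {SC,TSO,PSO}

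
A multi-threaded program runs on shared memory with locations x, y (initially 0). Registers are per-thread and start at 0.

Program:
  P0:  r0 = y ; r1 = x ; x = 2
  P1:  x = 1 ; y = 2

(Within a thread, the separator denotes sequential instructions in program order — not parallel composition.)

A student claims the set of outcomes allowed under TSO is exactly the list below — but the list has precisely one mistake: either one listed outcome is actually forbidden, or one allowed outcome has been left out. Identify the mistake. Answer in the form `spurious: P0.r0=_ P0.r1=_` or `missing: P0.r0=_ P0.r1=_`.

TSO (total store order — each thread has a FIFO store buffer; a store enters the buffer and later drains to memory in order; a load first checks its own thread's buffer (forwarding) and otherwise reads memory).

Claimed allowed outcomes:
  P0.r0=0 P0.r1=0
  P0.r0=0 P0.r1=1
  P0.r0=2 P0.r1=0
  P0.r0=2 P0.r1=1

spurious: P0.r0=2 P0.r1=0

outcome vector order: (P0.r0,P0.r1)
TSO: 3 outcomes — {(0,0) (0,1) (2,1)}
claimed∖TSO = {(2,0)}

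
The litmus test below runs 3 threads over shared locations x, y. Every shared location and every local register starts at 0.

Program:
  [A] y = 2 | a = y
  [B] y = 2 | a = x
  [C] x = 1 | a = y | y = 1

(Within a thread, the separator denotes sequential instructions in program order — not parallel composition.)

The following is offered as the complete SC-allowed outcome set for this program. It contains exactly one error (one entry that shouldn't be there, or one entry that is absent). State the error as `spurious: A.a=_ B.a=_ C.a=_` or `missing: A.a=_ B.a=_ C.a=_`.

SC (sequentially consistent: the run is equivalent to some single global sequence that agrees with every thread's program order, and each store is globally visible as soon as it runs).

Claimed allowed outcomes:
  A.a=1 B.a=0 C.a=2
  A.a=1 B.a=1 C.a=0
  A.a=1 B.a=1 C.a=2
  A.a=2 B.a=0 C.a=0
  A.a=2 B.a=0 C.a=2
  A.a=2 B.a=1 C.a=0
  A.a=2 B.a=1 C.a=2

outcome vector order: (A.a,B.a,C.a)
under SC → 1/0/2 1/1/0 1/1/2 2/0/2 2/1/0 2/1/2
claimed∖SC = {2/0/0}

spurious: A.a=2 B.a=0 C.a=0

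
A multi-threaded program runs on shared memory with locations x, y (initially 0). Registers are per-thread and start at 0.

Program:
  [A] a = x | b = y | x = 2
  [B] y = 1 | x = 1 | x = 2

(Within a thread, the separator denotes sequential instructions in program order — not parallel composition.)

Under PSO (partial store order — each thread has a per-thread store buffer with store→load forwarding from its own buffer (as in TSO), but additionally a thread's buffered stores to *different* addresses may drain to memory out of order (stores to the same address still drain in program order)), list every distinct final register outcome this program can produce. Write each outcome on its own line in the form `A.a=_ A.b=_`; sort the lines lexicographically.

outcome vector order: (A.a,A.b)
|PSO outcomes| = 6

A.a=0 A.b=0
A.a=0 A.b=1
A.a=1 A.b=0
A.a=1 A.b=1
A.a=2 A.b=0
A.a=2 A.b=1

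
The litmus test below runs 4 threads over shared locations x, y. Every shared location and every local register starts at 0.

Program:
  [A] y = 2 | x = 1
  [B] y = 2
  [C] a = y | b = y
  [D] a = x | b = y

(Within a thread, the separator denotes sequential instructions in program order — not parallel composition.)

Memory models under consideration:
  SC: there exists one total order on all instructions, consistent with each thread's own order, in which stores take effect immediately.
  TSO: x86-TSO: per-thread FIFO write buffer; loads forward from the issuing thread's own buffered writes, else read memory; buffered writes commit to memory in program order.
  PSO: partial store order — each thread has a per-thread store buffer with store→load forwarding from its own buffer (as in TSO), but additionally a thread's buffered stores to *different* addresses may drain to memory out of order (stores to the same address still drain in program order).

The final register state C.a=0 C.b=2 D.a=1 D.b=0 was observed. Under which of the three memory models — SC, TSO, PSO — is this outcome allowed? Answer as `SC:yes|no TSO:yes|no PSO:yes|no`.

SC:no TSO:no PSO:yes

outcome vector order: (C.a,C.b,D.a,D.b)
SC: 9 outcomes — {0/0/0/0, 0/0/0/2, 0/0/1/2, 0/2/0/0, 0/2/0/2, 0/2/1/2, 2/2/0/0, 2/2/0/2, 2/2/1/2}
TSO: 9 outcomes — {0/0/0/0, 0/0/0/2, 0/0/1/2, 0/2/0/0, 0/2/0/2, 0/2/1/2, 2/2/0/0, 2/2/0/2, 2/2/1/2}
PSO: 12 outcomes — {0/0/0/0, 0/0/0/2, 0/0/1/0, 0/0/1/2, 0/2/0/0, 0/2/0/2, 0/2/1/0, 0/2/1/2, 2/2/0/0, 2/2/0/2, 2/2/1/0, 2/2/1/2}
target 0/2/1/0 ∈ {PSO}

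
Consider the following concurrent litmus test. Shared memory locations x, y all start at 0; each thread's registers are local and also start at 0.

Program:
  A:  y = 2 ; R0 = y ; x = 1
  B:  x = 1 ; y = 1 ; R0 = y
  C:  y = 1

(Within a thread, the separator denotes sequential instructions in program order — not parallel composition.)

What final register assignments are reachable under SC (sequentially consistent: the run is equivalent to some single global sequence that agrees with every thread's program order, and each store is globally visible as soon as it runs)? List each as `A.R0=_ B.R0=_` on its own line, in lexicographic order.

A.R0=1 B.R0=1
A.R0=1 B.R0=2
A.R0=2 B.R0=1
A.R0=2 B.R0=2

outcome vector order: (A.R0,B.R0)
|SC outcomes| = 4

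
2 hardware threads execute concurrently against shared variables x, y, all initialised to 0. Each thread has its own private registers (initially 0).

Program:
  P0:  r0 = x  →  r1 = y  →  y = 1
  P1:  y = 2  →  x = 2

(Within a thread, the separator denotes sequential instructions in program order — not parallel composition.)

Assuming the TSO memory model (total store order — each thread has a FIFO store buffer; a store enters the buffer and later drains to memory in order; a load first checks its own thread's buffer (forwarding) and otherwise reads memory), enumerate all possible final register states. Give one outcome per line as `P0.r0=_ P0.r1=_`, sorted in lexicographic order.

outcome vector order: (P0.r0,P0.r1)
|TSO outcomes| = 3

P0.r0=0 P0.r1=0
P0.r0=0 P0.r1=2
P0.r0=2 P0.r1=2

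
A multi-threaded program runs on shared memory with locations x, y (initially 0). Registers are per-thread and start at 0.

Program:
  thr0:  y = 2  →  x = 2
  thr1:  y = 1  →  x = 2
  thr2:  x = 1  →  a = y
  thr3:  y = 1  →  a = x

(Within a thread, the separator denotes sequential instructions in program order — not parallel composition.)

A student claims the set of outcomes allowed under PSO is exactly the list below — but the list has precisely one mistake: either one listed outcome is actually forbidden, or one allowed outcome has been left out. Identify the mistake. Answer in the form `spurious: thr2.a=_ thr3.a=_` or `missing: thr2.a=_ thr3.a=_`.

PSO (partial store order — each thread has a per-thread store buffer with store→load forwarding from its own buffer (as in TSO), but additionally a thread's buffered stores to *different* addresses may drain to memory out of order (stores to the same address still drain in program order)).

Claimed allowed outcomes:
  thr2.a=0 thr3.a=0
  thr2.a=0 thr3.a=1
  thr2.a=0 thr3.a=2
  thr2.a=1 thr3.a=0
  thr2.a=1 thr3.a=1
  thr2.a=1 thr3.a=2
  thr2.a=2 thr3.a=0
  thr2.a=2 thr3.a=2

outcome vector order: (thr2.a,thr3.a)
under PSO → <0 0>; <0 1>; <0 2>; <1 0>; <1 1>; <1 2>; <2 0>; <2 1>; <2 2>
PSO∖claimed = {<2 1>}

missing: thr2.a=2 thr3.a=1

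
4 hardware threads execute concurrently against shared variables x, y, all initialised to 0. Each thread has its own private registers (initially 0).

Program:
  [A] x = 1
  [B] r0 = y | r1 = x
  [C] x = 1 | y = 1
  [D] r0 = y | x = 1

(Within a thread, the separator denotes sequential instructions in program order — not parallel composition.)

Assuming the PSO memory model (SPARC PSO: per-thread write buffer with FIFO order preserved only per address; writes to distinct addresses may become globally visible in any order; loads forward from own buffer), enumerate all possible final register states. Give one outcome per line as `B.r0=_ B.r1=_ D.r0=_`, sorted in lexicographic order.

B.r0=0 B.r1=0 D.r0=0
B.r0=0 B.r1=0 D.r0=1
B.r0=0 B.r1=1 D.r0=0
B.r0=0 B.r1=1 D.r0=1
B.r0=1 B.r1=0 D.r0=0
B.r0=1 B.r1=0 D.r0=1
B.r0=1 B.r1=1 D.r0=0
B.r0=1 B.r1=1 D.r0=1

outcome vector order: (B.r0,B.r1,D.r0)
|PSO outcomes| = 8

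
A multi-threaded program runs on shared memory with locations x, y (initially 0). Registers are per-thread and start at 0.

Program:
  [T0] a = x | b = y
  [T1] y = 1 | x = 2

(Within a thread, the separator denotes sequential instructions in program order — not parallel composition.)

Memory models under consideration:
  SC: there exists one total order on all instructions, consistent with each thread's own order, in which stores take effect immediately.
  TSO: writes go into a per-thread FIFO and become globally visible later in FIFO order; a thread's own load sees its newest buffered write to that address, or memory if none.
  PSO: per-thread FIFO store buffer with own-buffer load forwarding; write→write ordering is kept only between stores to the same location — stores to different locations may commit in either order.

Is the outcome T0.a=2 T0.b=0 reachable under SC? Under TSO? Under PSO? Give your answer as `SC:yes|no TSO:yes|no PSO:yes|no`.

SC:no TSO:no PSO:yes

outcome vector order: (T0.a,T0.b)
SC: 3 outcomes — {00; 01; 21}
TSO: 3 outcomes — {00; 01; 21}
PSO: 4 outcomes — {00; 01; 20; 21}
target 20 ∈ {PSO}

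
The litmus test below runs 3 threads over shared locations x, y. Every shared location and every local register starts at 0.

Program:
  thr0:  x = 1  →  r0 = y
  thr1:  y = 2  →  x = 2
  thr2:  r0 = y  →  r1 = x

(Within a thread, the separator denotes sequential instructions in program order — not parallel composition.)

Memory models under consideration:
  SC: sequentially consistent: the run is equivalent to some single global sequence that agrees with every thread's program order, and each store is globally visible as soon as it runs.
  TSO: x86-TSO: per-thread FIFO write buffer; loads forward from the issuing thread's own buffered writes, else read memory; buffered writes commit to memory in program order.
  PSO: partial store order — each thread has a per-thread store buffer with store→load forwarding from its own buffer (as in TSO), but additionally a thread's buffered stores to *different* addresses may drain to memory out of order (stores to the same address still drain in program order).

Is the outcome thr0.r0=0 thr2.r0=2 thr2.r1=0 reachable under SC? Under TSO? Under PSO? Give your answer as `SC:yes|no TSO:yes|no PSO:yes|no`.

outcome vector order: (thr0.r0,thr2.r0,thr2.r1)
SC (11): 000, 001, 002, 021, 022, 200, 201, 202, 220, 221, 222
TSO (12): 000, 001, 002, 020, 021, 022, 200, 201, 202, 220, 221, 222
PSO (12): 000, 001, 002, 020, 021, 022, 200, 201, 202, 220, 221, 222
target 020 ∈ {TSO,PSO}

SC:no TSO:yes PSO:yes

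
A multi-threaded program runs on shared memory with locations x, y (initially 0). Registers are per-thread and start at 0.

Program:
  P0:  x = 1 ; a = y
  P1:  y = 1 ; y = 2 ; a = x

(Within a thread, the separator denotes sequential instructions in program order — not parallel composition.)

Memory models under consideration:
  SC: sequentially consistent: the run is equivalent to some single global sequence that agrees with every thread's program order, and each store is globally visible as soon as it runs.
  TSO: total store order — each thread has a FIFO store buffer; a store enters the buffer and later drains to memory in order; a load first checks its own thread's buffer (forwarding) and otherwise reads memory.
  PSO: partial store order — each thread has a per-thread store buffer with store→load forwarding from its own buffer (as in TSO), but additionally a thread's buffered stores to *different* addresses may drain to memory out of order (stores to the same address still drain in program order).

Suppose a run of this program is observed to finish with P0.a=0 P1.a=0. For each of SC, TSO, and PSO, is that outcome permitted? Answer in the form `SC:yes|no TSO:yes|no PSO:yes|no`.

outcome vector order: (P0.a,P1.a)
SC: 4 outcomes — {01; 11; 20; 21}
TSO: 6 outcomes — {00; 01; 10; 11; 20; 21}
PSO: 6 outcomes — {00; 01; 10; 11; 20; 21}
target 00 ∈ {TSO,PSO}

SC:no TSO:yes PSO:yes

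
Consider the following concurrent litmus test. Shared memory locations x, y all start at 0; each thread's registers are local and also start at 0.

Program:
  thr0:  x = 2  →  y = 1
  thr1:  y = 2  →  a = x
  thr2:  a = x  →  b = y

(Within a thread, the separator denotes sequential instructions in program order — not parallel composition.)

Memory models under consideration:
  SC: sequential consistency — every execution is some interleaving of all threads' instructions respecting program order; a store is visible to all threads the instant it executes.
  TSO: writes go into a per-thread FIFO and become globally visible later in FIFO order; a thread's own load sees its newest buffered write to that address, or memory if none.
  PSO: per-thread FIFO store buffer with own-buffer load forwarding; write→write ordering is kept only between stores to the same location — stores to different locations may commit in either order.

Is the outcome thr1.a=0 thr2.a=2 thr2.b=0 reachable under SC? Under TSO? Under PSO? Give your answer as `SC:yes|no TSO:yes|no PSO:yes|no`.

outcome vector order: (thr1.a,thr2.a,thr2.b)
SC: 11 outcomes — {(0,0,0); (0,0,1); (0,0,2); (0,2,1); (0,2,2); (2,0,0); (2,0,1); (2,0,2); (2,2,0); (2,2,1); (2,2,2)}
TSO: 12 outcomes — {(0,0,0); (0,0,1); (0,0,2); (0,2,0); (0,2,1); (0,2,2); (2,0,0); (2,0,1); (2,0,2); (2,2,0); (2,2,1); (2,2,2)}
PSO: 12 outcomes — {(0,0,0); (0,0,1); (0,0,2); (0,2,0); (0,2,1); (0,2,2); (2,0,0); (2,0,1); (2,0,2); (2,2,0); (2,2,1); (2,2,2)}
target (0,2,0) ∈ {TSO,PSO}

SC:no TSO:yes PSO:yes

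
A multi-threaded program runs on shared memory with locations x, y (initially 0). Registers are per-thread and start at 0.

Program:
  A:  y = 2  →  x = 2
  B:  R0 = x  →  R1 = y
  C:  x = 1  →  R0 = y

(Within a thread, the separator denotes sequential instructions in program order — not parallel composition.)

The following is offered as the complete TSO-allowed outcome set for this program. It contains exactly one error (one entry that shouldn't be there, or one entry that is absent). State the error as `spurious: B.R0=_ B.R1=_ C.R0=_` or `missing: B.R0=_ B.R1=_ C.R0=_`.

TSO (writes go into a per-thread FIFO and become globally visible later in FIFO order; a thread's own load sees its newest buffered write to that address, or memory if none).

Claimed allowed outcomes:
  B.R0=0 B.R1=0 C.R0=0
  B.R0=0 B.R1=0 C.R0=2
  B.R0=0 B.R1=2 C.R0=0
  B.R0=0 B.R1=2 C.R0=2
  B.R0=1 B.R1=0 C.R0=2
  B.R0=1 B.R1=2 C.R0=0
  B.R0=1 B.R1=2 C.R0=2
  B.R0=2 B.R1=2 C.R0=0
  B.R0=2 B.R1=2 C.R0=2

missing: B.R0=1 B.R1=0 C.R0=0

outcome vector order: (B.R0,B.R1,C.R0)
under TSO → 0/0/0; 0/0/2; 0/2/0; 0/2/2; 1/0/0; 1/0/2; 1/2/0; 1/2/2; 2/2/0; 2/2/2
TSO∖claimed = {1/0/0}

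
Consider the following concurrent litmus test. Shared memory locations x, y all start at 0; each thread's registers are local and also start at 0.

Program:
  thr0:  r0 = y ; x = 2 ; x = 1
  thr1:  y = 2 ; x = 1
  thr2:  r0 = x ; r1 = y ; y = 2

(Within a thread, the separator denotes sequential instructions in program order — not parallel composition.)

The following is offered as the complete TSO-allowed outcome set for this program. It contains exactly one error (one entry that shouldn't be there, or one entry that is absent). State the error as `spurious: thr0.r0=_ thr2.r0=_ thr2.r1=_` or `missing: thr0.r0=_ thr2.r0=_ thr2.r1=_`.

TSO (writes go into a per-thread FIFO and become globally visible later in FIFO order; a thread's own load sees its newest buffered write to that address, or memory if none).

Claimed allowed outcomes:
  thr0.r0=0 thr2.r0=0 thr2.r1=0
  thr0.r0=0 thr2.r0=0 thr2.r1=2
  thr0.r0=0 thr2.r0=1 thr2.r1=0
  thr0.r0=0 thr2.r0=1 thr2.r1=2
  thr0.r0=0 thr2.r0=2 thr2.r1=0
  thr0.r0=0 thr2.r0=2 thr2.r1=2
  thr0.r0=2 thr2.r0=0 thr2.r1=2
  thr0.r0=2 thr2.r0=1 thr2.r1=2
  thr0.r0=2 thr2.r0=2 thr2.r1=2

outcome vector order: (thr0.r0,thr2.r0,thr2.r1)
TSO: 10 outcomes — {0/0/0 0/0/2 0/1/0 0/1/2 0/2/0 0/2/2 2/0/0 2/0/2 2/1/2 2/2/2}
TSO∖claimed = {2/0/0}

missing: thr0.r0=2 thr2.r0=0 thr2.r1=0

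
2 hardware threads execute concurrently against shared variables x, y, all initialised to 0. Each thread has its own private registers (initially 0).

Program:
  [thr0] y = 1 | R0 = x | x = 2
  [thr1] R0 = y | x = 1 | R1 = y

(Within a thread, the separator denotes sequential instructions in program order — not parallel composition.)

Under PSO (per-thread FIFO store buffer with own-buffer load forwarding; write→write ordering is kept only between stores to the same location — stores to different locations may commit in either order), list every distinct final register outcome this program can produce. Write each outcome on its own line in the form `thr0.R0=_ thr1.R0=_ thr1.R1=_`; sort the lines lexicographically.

outcome vector order: (thr0.R0,thr1.R0,thr1.R1)
|PSO outcomes| = 6

thr0.R0=0 thr1.R0=0 thr1.R1=0
thr0.R0=0 thr1.R0=0 thr1.R1=1
thr0.R0=0 thr1.R0=1 thr1.R1=1
thr0.R0=1 thr1.R0=0 thr1.R1=0
thr0.R0=1 thr1.R0=0 thr1.R1=1
thr0.R0=1 thr1.R0=1 thr1.R1=1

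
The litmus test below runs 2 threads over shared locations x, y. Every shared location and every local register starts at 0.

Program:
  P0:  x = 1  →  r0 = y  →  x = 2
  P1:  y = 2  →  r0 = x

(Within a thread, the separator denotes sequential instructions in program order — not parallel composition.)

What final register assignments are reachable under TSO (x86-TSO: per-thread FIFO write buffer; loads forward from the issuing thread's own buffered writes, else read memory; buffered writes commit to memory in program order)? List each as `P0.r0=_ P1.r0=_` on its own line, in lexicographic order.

outcome vector order: (P0.r0,P1.r0)
|TSO outcomes| = 6

P0.r0=0 P1.r0=0
P0.r0=0 P1.r0=1
P0.r0=0 P1.r0=2
P0.r0=2 P1.r0=0
P0.r0=2 P1.r0=1
P0.r0=2 P1.r0=2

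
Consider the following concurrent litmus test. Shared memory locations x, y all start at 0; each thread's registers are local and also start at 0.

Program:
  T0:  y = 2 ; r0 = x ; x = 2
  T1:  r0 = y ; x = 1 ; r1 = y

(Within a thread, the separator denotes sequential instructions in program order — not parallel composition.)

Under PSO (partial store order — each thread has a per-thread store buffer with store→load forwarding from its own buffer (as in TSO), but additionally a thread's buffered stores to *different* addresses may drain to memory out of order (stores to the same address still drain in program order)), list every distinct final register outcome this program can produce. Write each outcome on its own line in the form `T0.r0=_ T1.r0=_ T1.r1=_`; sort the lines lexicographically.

T0.r0=0 T1.r0=0 T1.r1=0
T0.r0=0 T1.r0=0 T1.r1=2
T0.r0=0 T1.r0=2 T1.r1=2
T0.r0=1 T1.r0=0 T1.r1=0
T0.r0=1 T1.r0=0 T1.r1=2
T0.r0=1 T1.r0=2 T1.r1=2

outcome vector order: (T0.r0,T1.r0,T1.r1)
|PSO outcomes| = 6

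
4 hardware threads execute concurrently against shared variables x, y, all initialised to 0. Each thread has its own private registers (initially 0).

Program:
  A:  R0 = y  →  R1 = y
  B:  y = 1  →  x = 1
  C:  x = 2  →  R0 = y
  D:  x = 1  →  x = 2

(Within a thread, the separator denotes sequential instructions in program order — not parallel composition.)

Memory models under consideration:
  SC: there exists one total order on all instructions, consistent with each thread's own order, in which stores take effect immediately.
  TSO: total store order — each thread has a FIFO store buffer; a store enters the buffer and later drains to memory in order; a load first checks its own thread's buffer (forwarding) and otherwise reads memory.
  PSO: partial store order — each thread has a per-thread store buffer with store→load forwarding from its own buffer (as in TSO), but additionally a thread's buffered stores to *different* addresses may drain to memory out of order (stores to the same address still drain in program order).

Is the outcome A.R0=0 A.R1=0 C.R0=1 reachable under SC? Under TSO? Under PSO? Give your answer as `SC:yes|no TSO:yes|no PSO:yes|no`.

SC:yes TSO:yes PSO:yes

outcome vector order: (A.R0,A.R1,C.R0)
SC: 6 outcomes — {000; 001; 010; 011; 110; 111}
TSO: 6 outcomes — {000; 001; 010; 011; 110; 111}
PSO: 6 outcomes — {000; 001; 010; 011; 110; 111}
target 001 ∈ {SC,TSO,PSO}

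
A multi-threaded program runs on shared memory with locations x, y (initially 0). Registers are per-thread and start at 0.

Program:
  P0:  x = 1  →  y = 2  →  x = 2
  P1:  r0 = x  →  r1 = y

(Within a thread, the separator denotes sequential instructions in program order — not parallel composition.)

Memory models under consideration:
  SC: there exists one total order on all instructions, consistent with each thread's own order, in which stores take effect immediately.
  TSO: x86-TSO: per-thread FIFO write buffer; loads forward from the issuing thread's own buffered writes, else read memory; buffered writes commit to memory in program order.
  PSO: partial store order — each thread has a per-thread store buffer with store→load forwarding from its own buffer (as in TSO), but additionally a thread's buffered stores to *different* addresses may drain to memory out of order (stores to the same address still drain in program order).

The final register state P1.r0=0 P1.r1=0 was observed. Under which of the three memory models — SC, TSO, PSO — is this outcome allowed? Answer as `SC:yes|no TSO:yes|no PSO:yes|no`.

SC:yes TSO:yes PSO:yes

outcome vector order: (P1.r0,P1.r1)
under SC → 00, 02, 10, 12, 22
under TSO → 00, 02, 10, 12, 22
under PSO → 00, 02, 10, 12, 20, 22
target 00 ∈ {SC,TSO,PSO}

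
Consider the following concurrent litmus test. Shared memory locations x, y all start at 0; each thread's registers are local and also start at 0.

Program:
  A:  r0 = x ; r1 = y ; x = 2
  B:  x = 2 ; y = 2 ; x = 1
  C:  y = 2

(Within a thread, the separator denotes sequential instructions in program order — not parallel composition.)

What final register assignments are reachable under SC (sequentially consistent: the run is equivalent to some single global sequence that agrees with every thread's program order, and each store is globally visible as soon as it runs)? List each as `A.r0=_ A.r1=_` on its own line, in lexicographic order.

outcome vector order: (A.r0,A.r1)
|SC outcomes| = 5

A.r0=0 A.r1=0
A.r0=0 A.r1=2
A.r0=1 A.r1=2
A.r0=2 A.r1=0
A.r0=2 A.r1=2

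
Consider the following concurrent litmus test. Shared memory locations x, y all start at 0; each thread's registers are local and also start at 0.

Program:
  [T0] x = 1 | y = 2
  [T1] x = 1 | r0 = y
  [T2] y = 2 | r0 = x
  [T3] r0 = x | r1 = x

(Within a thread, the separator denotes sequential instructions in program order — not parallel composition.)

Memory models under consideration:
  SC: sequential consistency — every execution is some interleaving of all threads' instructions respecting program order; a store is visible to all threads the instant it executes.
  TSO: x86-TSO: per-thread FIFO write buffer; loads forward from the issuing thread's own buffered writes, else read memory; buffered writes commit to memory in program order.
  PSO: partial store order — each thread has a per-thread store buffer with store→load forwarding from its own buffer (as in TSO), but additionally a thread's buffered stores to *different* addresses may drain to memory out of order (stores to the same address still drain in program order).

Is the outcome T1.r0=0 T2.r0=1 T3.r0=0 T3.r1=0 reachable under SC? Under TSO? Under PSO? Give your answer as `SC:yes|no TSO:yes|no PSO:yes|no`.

outcome vector order: (T1.r0,T2.r0,T3.r0,T3.r1)
under SC → <0 1 0 0>; <0 1 0 1>; <0 1 1 1>; <2 0 0 0>; <2 0 0 1>; <2 0 1 1>; <2 1 0 0>; <2 1 0 1>; <2 1 1 1>
under TSO → <0 0 0 0>; <0 0 0 1>; <0 0 1 1>; <0 1 0 0>; <0 1 0 1>; <0 1 1 1>; <2 0 0 0>; <2 0 0 1>; <2 0 1 1>; <2 1 0 0>; <2 1 0 1>; <2 1 1 1>
under PSO → <0 0 0 0>; <0 0 0 1>; <0 0 1 1>; <0 1 0 0>; <0 1 0 1>; <0 1 1 1>; <2 0 0 0>; <2 0 0 1>; <2 0 1 1>; <2 1 0 0>; <2 1 0 1>; <2 1 1 1>
target <0 1 0 0> ∈ {SC,TSO,PSO}

SC:yes TSO:yes PSO:yes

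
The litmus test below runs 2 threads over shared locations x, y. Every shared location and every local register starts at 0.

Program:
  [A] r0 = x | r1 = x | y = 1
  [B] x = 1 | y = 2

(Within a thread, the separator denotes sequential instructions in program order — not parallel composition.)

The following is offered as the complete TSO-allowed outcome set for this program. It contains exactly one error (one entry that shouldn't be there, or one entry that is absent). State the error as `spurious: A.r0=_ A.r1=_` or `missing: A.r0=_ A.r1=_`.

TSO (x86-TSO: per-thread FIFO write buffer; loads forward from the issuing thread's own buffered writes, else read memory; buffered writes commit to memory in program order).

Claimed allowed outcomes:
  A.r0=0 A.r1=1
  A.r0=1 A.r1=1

outcome vector order: (A.r0,A.r1)
[TSO] allowed = {(0,0), (0,1), (1,1)}
TSO∖claimed = {(0,0)}

missing: A.r0=0 A.r1=0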